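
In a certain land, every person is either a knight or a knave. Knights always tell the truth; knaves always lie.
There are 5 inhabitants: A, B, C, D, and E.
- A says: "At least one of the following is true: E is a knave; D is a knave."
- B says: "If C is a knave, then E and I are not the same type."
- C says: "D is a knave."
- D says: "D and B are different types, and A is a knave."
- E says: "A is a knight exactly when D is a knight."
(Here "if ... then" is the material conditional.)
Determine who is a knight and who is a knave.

A is a knight, B is a knight, C is a knight, D is a knave, and E is a knave.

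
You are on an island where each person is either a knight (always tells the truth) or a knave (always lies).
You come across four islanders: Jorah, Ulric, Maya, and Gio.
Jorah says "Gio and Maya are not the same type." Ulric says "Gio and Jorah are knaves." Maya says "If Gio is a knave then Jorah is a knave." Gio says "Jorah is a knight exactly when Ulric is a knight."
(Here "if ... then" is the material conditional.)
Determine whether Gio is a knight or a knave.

Gio is a knight.

Consistent assignments: {Jorah=knave, Ulric=knave, Maya=knight, Gio=knight}
In every consistent assignment, Gio is a knight.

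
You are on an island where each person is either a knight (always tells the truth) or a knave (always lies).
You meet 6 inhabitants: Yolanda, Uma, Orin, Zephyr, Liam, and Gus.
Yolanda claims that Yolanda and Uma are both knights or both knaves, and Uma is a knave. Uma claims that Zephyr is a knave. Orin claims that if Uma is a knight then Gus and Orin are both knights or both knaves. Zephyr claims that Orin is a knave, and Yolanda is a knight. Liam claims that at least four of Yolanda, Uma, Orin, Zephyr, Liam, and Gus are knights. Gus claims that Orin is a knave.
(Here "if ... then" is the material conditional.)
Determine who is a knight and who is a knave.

Yolanda is a knave; "Yolanda and Uma are both knights or both knaves, and Uma is a knave" is False, as required.
As a knight, Uma's statement "Zephyr is a knave" should be true; it is.
As a knave, Orin's statement "if Uma is a knight then Gus and Orin are both knights or both knaves" should be False; it is.
Zephyr is a knave, so "Orin is a knave, and Yolanda is a knight" must be False — and it is.
Liam (knave): "at least four of Yolanda, Uma, Orin, Zephyr, Liam, and Gus are knights" — False. ✓
Gus is a knight, and the claim "Orin is a knave" is indeed true.

Yolanda is a knave, Uma is a knight, Orin is a knave, Zephyr is a knave, Liam is a knave, and Gus is a knight.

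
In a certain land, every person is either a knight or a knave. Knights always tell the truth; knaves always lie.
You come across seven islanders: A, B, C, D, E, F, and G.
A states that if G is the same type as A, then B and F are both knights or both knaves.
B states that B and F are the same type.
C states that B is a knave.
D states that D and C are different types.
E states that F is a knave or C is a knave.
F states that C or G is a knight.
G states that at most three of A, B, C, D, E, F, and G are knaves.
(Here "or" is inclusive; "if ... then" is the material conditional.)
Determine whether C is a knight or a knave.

C is a knave.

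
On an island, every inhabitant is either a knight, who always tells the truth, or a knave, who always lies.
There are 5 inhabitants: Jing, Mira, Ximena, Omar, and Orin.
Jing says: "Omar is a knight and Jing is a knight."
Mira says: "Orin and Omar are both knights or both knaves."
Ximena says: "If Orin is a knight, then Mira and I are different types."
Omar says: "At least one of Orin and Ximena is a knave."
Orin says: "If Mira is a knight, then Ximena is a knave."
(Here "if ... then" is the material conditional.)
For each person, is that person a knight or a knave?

Jing is a knave, and the claim "Omar is a knight and Jing is a knight" is indeed False.
Mira is a knave, and the claim "Orin and Omar are both knights or both knaves" is indeed False.
Ximena is a knight; "if Orin is a knight, then Mira and I are different types" is true, as required.
Omar is a knave, so "at least one of Orin and Ximena is a knave" must be False — and it is.
As a knight, Orin's statement "if Mira is a knight, then Ximena is a knave" should be true; it is.

Jing is a knave, Mira is a knave, Ximena is a knight, Omar is a knave, and Orin is a knight.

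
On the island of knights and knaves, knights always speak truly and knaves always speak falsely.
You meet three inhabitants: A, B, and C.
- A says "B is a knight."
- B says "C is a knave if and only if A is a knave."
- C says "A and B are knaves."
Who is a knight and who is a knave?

A is a knave, B is a knave, and C is a knight.

A is a knave, so "B is a knight" must be False — and it is.
B is a knave; "C is a knave if and only if A is a knave" is False, as required.
C is a knight, and the claim "A and B are knaves" is indeed true.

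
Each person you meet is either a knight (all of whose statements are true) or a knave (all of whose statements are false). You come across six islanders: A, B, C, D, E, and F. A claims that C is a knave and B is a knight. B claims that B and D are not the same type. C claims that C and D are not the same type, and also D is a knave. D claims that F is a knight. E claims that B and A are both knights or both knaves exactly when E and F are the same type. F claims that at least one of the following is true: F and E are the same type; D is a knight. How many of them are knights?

The unique consistent assignment is A=knave, B=knight, C=knight, D=knave, E=knight, F=knave.
That has 3 knights.

3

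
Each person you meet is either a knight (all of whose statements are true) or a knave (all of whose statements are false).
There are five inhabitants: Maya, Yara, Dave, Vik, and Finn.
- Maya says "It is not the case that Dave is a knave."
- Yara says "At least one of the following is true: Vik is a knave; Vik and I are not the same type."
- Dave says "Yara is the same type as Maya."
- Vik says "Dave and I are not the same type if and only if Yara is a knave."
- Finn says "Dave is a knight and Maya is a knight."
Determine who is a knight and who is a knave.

Since Maya is a knight, "it is not the case that Dave is a knave" needs to be true, which holds.
Yara is a knight, and the claim "at least one of the following is true: Vik is a knave; Vik and I are not the same type" is indeed true.
Dave (knight): "Yara is the same type as Maya" — true. ✓
As a knave, Vik's statement "Dave and I are not the same type if and only if Yara is a knave" should be false; it is.
Finn (knight): "Dave is a knight and Maya is a knight" — true. ✓

Knights: Maya, Yara, Dave, and Finn. Knaves: Vik.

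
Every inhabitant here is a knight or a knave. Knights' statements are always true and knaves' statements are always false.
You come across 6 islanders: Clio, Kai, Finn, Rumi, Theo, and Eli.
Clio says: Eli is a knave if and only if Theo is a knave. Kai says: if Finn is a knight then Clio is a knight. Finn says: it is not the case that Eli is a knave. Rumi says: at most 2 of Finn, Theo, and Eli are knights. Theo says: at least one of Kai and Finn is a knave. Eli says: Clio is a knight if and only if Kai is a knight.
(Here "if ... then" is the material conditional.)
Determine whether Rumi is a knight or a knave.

Rumi is a knight.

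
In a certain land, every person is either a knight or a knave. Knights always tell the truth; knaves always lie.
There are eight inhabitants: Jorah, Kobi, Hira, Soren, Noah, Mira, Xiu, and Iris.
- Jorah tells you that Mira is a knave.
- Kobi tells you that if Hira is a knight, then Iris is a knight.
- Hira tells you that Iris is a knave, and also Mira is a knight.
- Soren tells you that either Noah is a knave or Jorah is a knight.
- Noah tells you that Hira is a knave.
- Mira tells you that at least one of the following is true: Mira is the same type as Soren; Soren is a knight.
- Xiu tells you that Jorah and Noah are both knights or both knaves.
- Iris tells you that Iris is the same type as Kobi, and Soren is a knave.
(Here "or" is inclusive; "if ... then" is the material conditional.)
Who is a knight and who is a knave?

Knights: Hira, Soren, Mira, and Xiu. Knaves: Jorah, Kobi, Noah, and Iris.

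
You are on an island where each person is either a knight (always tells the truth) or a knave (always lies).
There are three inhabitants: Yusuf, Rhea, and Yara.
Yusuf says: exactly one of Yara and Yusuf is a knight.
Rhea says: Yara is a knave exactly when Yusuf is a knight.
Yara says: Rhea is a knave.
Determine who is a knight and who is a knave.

Knights: Yusuf and Rhea. Knaves: Yara.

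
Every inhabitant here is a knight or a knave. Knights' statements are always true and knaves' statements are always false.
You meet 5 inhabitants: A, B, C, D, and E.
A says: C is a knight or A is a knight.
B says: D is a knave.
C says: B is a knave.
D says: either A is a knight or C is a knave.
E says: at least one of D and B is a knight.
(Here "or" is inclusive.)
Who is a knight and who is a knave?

A is a knight, B is a knave, C is a knight, D is a knight, and E is a knight.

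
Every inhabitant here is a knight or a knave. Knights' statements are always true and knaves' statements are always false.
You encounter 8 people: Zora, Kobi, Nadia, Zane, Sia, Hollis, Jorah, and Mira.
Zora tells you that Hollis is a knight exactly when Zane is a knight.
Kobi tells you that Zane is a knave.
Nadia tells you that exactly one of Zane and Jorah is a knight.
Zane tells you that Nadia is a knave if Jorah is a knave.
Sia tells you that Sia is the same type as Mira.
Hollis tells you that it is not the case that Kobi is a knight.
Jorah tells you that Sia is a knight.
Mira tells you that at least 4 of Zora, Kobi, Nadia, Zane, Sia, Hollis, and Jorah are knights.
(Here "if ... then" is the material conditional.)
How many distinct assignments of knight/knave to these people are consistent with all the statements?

1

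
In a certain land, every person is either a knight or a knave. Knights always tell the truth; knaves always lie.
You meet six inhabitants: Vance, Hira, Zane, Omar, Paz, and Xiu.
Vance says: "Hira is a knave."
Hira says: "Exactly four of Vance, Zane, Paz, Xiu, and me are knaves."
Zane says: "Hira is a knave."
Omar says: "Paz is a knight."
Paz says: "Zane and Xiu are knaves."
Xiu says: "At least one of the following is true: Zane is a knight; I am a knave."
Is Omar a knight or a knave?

Consistent assignments: {Vance=knight, Hira=knave, Zane=knight, Omar=knave, Paz=knave, Xiu=knight}
In every consistent assignment, Omar is a knave.

Omar is a knave.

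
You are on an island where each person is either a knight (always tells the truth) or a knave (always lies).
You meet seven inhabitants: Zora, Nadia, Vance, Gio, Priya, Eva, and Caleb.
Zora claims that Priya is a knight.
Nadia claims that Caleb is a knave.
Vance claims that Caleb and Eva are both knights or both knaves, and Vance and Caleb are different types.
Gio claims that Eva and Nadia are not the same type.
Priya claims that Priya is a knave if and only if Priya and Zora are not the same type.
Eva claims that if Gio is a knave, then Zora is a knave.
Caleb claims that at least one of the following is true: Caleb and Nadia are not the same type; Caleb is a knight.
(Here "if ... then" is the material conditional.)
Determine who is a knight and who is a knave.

Zora is a knight, Nadia is a knave, Vance is a knave, Gio is a knave, Priya is a knight, Eva is a knave, and Caleb is a knight.

Zora is a knight; "Priya is a knight" is True, as required.
Nadia (knave): "Caleb is a knave" — False. ✓
Vance is a knave, so "Caleb and Eva are both knights or both knaves, and Vance and Caleb are different types" must be False — and it is.
Gio is a knave, so "Eva and Nadia are not the same type" must be False — and it is.
Since Priya is a knight, "Priya is a knave if and only if Priya and Zora are not the same type" needs to be True, which holds.
Eva is a knave, so "if Gio is a knave, then Zora is a knave" must be False — and it is.
Since Caleb is a knight, "at least one of the following is true: Caleb and Nadia are not the same type; Caleb is a knight" needs to be True, which holds.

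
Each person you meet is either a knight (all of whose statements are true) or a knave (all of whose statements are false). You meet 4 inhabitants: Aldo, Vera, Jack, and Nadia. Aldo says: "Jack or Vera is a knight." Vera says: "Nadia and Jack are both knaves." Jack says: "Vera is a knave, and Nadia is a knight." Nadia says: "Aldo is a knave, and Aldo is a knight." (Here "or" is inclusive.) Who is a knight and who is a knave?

Aldo is a knight, Vera is a knight, Jack is a knave, and Nadia is a knave.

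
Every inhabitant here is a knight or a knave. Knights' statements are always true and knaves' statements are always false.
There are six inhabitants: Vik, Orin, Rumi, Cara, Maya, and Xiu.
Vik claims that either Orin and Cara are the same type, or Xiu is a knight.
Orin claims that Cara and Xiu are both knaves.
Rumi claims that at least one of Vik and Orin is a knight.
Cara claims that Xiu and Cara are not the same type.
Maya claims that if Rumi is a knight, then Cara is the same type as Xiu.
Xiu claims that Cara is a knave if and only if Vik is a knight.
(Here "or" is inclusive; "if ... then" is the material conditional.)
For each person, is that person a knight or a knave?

As a knave, Vik's statement "either Orin and Cara are the same type, or Xiu is a knight" should be False; it is.
Orin (knight): "Cara and Xiu are both knaves" — True. ✓
Since Rumi is a knight, "at least one of Vik and Orin is a knight" needs to be True, which holds.
Cara is a knave, so "Xiu and Cara are not the same type" must be False — and it is.
Maya is a knight, and the claim "if Rumi is a knight, then Cara is the same type as Xiu" is indeed True.
Xiu is a knave; "Cara is a knave if and only if Vik is a knight" is False, as required.

Vik is a knave, Orin is a knight, Rumi is a knight, Cara is a knave, Maya is a knight, and Xiu is a knave.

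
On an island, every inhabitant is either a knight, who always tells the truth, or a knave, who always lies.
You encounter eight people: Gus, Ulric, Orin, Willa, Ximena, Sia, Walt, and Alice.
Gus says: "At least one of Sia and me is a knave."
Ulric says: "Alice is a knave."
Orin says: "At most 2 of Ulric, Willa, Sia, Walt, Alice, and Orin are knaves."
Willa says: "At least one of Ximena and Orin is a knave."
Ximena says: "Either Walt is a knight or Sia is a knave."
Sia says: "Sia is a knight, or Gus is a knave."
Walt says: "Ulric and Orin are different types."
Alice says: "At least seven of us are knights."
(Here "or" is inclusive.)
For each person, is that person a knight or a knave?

Gus is a knight, Ulric is a knight, Orin is a knave, Willa is a knight, Ximena is a knight, Sia is a knave, Walt is a knight, and Alice is a knave.

Since Gus is a knight, "at least one of Sia and me is a knave" needs to be True, which holds.
Ulric is a knight; "Alice is a knave" is True, as required.
As a knave, Orin's statement "at most 2 of Ulric, Willa, Sia, Walt, Alice, and Orin are knaves" should be false; it is.
As a knight, Willa's statement "at least one of Ximena and Orin is a knave" should be True; it is.
Since Ximena is a knight, "either Walt is a knight or Sia is a knave" needs to be True, which holds.
Since Sia is a knave, "Sia is a knight, or Gus is a knave" needs to be false, which holds.
Walt (knight): "Ulric and Orin are different types" — True. ✓
Alice is a knave, so "at least seven of us are knights" must be false — and it is.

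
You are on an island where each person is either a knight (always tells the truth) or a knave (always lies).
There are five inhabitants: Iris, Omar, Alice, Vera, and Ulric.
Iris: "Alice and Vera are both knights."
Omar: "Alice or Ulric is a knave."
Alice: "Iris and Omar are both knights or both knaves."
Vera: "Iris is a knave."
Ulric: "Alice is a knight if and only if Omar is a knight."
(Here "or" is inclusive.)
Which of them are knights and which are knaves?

Iris is a knave, Omar is a knight, Alice is a knave, Vera is a knight, and Ulric is a knave.

Iris (knave): "Alice and Vera are both knights" — false. ✓
Omar is a knight; "Alice or Ulric is a knave" is True, as required.
Alice is a knave, and the claim "Iris and Omar are both knights or both knaves" is indeed false.
As a knight, Vera's statement "Iris is a knave" should be True; it is.
Ulric is a knave, so "Alice is a knight if and only if Omar is a knight" must be false — and it is.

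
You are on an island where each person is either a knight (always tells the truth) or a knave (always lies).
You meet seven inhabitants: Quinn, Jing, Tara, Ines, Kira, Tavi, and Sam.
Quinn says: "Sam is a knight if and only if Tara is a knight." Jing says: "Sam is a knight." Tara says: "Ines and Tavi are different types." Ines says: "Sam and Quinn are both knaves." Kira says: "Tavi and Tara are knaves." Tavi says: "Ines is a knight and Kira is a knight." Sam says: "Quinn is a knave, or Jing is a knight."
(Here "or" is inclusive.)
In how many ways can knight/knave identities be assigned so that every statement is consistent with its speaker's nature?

2

Consistent assignments:
  Quinn=knight, Jing=knave, Tara=knave, Ines=knave, Kira=knight, Tavi=knave, Sam=knave
  Quinn=knave, Jing=knight, Tara=knave, Ines=knave, Kira=knight, Tavi=knave, Sam=knight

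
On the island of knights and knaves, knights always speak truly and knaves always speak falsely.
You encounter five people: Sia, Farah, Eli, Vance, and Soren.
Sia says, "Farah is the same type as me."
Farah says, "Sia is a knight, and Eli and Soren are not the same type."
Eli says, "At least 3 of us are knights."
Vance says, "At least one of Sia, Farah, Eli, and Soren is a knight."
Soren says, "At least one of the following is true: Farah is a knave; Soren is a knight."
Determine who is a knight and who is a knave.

Sia is a knight, Farah is a knight, Eli is a knight, Vance is a knight, and Soren is a knave.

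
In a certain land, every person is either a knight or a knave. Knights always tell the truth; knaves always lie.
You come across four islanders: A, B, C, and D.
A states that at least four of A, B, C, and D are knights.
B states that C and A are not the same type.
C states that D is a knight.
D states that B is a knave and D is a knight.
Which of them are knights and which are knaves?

A is a knave, and the claim "at least four of A, B, C, and D are knights" is indeed false.
B is a knave, so "C and A are not the same type" must be false — and it is.
As a knave, C's statement "D is a knight" should be false; it is.
D is a knave, so "B is a knave and D is a knight" must be false — and it is.

A is a knave, B is a knave, C is a knave, and D is a knave.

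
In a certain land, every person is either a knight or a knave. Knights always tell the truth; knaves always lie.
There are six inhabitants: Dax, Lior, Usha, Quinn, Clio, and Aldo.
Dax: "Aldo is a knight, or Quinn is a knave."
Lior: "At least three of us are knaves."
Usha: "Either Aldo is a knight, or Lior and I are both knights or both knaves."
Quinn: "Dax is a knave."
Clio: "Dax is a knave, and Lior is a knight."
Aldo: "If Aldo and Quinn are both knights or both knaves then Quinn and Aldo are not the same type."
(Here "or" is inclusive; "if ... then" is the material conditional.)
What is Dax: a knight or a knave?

Consistent assignments: {Dax=knight, Lior=knight, Usha=knight, Quinn=knave, Clio=knave, Aldo=knave}; {Dax=knight, Lior=knight, Usha=knave, Quinn=knave, Clio=knave, Aldo=knave}
In every consistent assignment, Dax is a knight.

Dax is a knight.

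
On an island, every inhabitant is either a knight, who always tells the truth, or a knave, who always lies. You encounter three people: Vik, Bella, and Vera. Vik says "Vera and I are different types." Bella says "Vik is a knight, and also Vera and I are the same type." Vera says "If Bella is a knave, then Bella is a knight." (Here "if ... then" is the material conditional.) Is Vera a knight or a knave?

Vera is a knave.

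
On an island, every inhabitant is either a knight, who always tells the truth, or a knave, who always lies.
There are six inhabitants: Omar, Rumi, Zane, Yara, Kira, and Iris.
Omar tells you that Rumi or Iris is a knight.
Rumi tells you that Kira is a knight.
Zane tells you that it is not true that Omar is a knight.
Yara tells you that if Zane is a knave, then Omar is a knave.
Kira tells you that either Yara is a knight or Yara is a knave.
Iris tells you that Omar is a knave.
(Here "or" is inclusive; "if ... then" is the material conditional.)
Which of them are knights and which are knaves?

As a knight, Omar's statement "Rumi or Iris is a knight" should be true; it is.
Since Rumi is a knight, "Kira is a knight" needs to be true, which holds.
Zane is a knave, so "it is not true that Omar is a knight" must be False — and it is.
As a knave, Yara's statement "if Zane is a knave, then Omar is a knave" should be False; it is.
Kira is a knight, so "either Yara is a knight or Yara is a knave" must be true — and it is.
Iris (knave): "Omar is a knave" — False. ✓

Knights: Omar, Rumi, and Kira. Knaves: Zane, Yara, and Iris.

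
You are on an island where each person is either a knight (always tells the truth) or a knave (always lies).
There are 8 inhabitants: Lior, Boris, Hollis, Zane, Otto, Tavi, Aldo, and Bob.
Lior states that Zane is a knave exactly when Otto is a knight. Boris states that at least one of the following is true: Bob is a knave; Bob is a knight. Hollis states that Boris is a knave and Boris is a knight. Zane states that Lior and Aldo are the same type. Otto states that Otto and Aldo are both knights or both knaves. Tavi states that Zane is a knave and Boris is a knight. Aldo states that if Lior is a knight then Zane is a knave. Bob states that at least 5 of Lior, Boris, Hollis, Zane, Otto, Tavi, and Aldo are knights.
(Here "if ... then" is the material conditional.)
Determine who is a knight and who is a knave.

Lior is a knave, Boris is a knight, Hollis is a knave, Zane is a knave, Otto is a knave, Tavi is a knight, Aldo is a knight, and Bob is a knave.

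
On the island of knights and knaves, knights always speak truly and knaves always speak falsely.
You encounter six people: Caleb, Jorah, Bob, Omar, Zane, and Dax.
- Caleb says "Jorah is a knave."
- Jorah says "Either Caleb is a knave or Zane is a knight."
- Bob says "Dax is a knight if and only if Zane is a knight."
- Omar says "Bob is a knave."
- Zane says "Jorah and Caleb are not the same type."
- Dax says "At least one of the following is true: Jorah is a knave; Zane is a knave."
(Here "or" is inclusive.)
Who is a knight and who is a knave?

Caleb is a knave, and the claim "Jorah is a knave" is indeed False.
Jorah (knight): "either Caleb is a knave or Zane is a knight" — true. ✓
Bob is a knave, and the claim "Dax is a knight if and only if Zane is a knight" is indeed False.
Since Omar is a knight, "Bob is a knave" needs to be true, which holds.
Zane (knight): "Jorah and Caleb are not the same type" — true. ✓
Dax (knave): "at least one of the following is true: Jorah is a knave; Zane is a knave" — False. ✓

Caleb is a knave, Jorah is a knight, Bob is a knave, Omar is a knight, Zane is a knight, and Dax is a knave.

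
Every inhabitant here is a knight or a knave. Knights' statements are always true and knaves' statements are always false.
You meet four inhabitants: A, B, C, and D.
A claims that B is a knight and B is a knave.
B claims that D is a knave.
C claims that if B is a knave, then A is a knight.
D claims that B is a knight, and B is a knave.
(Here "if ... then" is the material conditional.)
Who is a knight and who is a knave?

A is a knave, B is a knight, C is a knight, and D is a knave.

Since A is a knave, "B is a knight and B is a knave" needs to be False, which holds.
B is a knight; "D is a knave" is True, as required.
C is a knight, so "if B is a knave, then A is a knight" must be True — and it is.
D (knave): "B is a knight, and B is a knave" — False. ✓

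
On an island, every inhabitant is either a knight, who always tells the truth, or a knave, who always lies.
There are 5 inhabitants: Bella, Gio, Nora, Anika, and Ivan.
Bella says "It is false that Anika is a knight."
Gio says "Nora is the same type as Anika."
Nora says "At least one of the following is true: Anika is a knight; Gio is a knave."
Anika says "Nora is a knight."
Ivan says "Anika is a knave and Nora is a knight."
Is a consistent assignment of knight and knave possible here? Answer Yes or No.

Yes

One consistent assignment: Bella=knight, Gio=knight, Nora=knave, Anika=knave, Ivan=knave.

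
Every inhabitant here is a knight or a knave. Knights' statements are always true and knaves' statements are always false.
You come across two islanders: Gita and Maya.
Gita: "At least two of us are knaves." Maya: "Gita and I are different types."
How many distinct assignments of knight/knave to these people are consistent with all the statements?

1

Consistent assignments:
  Gita=knave, Maya=knight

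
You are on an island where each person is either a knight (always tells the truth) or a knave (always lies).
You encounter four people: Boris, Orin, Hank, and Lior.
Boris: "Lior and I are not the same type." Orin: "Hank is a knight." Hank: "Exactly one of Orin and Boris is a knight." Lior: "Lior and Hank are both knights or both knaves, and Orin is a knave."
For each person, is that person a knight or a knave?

Boris is a knave, Orin is a knight, Hank is a knight, and Lior is a knave.

Suppose Boris is a knight. Then Boris's statement "Lior and I are not the same type" would have to be true. Checking the 8 ways to assign the others, none is consistent with every speaker.
(For instance, with Orin=knight, Hank=knight, Lior=knave, Hank's claim "exactly one of Orin and Boris is a knight" comes out false where it would need to be true.)
So Boris must be a knave, making "Lior and I are not the same type" false. Taking Boris=knave, Orin=knight, Hank=knight, Lior=knave, each remaining statement checks out:
  Orin (knight): "Hank is a knight" — true. ✓
  Hank (knight): "exactly one of Orin and Boris is a knight" — true. ✓
  Lior (knave): "Lior and Hank are both knights or both knaves, and Orin is a knave" — false. ✓
This is the unique consistent assignment.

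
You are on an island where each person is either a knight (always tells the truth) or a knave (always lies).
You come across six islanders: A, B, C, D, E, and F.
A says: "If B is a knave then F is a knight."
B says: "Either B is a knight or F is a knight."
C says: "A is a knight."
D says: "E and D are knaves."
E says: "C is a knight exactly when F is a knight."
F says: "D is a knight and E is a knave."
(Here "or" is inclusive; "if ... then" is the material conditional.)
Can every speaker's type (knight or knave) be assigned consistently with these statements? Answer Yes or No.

One consistent assignment: A=knave, B=knave, C=knave, D=knave, E=knight, F=knave.

Yes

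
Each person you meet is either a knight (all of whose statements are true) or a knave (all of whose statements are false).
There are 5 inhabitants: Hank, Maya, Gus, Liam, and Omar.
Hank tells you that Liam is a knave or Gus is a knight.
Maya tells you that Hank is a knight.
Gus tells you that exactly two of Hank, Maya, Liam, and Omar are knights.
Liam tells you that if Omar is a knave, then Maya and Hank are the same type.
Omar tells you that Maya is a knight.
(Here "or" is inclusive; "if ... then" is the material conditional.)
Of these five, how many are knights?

1

The unique consistent assignment is Hank=knave, Maya=knave, Gus=knave, Liam=knight, Omar=knave.
That has 1 knight.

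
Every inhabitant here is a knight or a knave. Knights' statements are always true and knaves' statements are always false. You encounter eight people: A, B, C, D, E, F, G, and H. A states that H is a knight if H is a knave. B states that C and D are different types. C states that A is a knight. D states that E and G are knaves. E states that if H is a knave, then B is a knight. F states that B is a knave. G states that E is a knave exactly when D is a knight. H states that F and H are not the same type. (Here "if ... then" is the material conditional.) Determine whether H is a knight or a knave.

H is a knight.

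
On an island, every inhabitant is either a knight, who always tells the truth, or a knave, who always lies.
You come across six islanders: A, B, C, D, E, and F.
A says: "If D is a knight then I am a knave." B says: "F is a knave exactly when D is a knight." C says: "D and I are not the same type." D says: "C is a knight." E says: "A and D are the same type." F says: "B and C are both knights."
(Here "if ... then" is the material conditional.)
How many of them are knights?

1

The unique consistent assignment is A=knight, B=knave, C=knave, D=knave, E=knave, F=knave.
That has 1 knight.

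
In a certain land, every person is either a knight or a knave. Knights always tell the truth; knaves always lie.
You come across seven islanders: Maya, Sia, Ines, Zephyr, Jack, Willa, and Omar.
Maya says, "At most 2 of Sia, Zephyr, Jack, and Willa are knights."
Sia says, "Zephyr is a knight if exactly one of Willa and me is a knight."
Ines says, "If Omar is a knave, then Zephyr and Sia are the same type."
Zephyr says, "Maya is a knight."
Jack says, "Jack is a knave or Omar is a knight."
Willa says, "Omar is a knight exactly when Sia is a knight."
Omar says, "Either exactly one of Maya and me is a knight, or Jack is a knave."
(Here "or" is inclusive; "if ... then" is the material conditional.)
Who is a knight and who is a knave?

Maya is a knave; "at most 2 of Sia, Zephyr, Jack, and Willa are knights" is False, as required.
Sia is a knight, and the claim "Zephyr is a knight if exactly one of Willa and me is a knight" is indeed True.
Ines is a knight, and the claim "if Omar is a knave, then Zephyr and Sia are the same type" is indeed True.
Zephyr is a knave, so "Maya is a knight" must be False — and it is.
Jack is a knight, and the claim "Jack is a knave or Omar is a knight" is indeed True.
As a knight, Willa's statement "Omar is a knight exactly when Sia is a knight" should be True; it is.
Omar is a knight; "either exactly one of Maya and me is a knight, or Jack is a knave" is True, as required.

Maya is a knave, Sia is a knight, Ines is a knight, Zephyr is a knave, Jack is a knight, Willa is a knight, and Omar is a knight.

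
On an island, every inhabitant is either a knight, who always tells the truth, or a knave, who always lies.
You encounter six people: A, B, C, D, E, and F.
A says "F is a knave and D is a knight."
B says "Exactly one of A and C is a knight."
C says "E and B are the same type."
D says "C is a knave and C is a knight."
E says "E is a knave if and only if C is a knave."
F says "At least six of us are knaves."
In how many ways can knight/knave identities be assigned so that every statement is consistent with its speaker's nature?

1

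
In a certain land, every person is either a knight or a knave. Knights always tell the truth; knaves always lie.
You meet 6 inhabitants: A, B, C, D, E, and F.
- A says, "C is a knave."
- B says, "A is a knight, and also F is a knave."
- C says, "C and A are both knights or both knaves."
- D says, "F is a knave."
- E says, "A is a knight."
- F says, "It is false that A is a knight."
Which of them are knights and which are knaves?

Knights: A, B, D, and E. Knaves: C and F.

A (knight): "C is a knave" — True. ✓
B is a knight, and the claim "A is a knight, and also F is a knave" is indeed True.
C is a knave, and the claim "C and A are both knights or both knaves" is indeed False.
Since D is a knight, "F is a knave" needs to be True, which holds.
E (knight): "A is a knight" — True. ✓
F is a knave, and the claim "it is false that A is a knight" is indeed False.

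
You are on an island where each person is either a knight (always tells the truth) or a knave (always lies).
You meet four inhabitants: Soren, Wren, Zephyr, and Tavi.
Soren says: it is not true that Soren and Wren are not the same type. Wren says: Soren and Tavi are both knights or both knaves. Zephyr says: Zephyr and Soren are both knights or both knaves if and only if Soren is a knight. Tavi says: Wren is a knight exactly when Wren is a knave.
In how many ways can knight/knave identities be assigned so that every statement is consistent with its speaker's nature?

2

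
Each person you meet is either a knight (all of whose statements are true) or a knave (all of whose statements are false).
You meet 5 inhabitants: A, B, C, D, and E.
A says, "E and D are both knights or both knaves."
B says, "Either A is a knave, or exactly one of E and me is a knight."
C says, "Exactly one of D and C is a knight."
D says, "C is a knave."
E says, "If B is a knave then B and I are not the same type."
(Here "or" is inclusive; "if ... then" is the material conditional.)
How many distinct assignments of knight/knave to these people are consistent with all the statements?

2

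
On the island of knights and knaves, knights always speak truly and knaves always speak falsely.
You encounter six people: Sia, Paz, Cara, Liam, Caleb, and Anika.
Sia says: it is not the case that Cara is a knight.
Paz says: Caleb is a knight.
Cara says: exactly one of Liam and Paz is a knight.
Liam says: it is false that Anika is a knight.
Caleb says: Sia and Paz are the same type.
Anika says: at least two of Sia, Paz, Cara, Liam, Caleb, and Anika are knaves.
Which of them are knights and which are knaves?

Sia is a knight, Paz is a knave, Cara is a knave, Liam is a knave, Caleb is a knave, and Anika is a knight.

Sia is a knight, so "it is not the case that Cara is a knight" must be True — and it is.
Since Paz is a knave, "Caleb is a knight" needs to be false, which holds.
Cara is a knave, so "exactly one of Liam and Paz is a knight" must be false — and it is.
As a knave, Liam's statement "it is false that Anika is a knight" should be false; it is.
Caleb is a knave; "Sia and Paz are the same type" is false, as required.
Anika is a knight; "at least two of Sia, Paz, Cara, Liam, Caleb, and Anika are knaves" is True, as required.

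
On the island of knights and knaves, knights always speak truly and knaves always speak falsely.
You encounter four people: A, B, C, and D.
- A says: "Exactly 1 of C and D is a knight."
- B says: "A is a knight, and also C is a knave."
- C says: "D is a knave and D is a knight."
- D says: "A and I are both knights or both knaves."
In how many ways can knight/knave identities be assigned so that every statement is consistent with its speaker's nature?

1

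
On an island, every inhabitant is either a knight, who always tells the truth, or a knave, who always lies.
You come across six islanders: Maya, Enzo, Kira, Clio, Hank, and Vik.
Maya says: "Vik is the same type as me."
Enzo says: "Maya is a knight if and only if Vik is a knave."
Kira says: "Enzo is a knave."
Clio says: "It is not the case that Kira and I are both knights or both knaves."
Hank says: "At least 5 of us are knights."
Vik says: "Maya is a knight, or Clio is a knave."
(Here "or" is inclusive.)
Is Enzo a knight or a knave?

Consistent assignments: {Maya=knave, Enzo=knight, Kira=knave, Clio=knave, Hank=knave, Vik=knight}
In every consistent assignment, Enzo is a knight.

Enzo is a knight.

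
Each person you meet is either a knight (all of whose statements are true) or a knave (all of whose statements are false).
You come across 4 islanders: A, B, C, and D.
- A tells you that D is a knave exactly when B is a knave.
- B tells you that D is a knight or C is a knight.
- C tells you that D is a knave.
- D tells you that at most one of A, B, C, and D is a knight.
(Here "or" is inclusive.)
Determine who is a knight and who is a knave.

Suppose A is a knight. Then A's statement "D is a knave exactly when B is a knave" would have to be true. Checking the 8 ways to assign the others, none is consistent with every speaker.
(For instance, with B=knight, C=knight, D=knave, A's claim "D is a knave exactly when B is a knave" comes out false where it would need to be true.)
So A must be a knave, making "D is a knave exactly when B is a knave" false. Taking A=knave, B=knight, C=knight, D=knave, each remaining statement checks out:
  B (knight): "D is a knight or C is a knight" — true. ✓
  C (knight): "D is a knave" — true. ✓
  D (knave): "at most one of A, B, C, and D is a knight" — false. ✓
This is the unique consistent assignment.

Knights: B and C. Knaves: A and D.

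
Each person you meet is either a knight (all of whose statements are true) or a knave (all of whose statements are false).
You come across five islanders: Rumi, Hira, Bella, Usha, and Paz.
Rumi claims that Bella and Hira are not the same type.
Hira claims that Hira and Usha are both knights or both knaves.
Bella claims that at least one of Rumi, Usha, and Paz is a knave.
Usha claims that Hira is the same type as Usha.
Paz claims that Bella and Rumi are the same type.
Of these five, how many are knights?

3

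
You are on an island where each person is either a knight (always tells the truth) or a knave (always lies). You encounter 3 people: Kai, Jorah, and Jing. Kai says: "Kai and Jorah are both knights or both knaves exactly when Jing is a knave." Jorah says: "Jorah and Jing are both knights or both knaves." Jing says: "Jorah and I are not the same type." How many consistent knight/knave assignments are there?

Consistent assignments:
  Kai=knight, Jorah=knave, Jing=knight
  Kai=knave, Jorah=knave, Jing=knight

2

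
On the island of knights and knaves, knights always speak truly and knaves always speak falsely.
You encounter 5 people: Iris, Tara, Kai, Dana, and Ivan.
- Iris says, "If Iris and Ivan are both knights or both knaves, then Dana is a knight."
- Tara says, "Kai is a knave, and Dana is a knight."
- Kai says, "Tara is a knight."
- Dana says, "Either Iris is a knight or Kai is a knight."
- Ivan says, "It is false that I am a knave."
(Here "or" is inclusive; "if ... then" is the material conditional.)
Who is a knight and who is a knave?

Iris is a knave, Tara is a knave, Kai is a knave, Dana is a knave, and Ivan is a knave.

Iris is a knave, and the claim "if Iris and Ivan are both knights or both knaves, then Dana is a knight" is indeed false.
Since Tara is a knave, "Kai is a knave, and Dana is a knight" needs to be false, which holds.
Kai is a knave, and the claim "Tara is a knight" is indeed false.
Dana is a knave, so "either Iris is a knight or Kai is a knight" must be false — and it is.
As a knave, Ivan's statement "it is false that I am a knave" should be false; it is.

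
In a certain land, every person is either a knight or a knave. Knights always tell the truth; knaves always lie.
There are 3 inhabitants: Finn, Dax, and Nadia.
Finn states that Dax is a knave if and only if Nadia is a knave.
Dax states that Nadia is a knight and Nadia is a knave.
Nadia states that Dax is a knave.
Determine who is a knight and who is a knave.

Finn is a knave, Dax is a knave, and Nadia is a knight.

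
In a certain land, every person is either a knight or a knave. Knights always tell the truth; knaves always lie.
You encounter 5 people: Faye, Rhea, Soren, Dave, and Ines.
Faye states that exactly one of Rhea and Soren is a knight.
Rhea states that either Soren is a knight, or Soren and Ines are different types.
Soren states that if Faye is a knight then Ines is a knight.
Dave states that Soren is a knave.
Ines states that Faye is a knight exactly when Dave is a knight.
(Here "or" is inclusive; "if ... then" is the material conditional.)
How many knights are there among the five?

The unique consistent assignment is Faye=knave, Rhea=knight, Soren=knight, Dave=knave, Ines=knight.
That has 3 knights.

3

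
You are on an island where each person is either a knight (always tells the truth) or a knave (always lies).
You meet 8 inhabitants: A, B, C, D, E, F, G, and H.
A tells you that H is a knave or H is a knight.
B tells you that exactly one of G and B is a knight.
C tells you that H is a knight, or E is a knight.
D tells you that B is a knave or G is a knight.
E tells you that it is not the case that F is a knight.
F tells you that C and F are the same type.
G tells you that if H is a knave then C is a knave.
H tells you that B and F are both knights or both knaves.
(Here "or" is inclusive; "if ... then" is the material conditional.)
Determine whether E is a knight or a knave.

E is a knight.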